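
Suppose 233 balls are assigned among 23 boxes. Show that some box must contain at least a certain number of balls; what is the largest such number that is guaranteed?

By the pigeonhole principle, the 23 boxes are the holes and the 233 balls are the pigeons.
If every box held at most 10 balls, the total would be at most 23 × 10 = 230, which is less than 233.
So some box holds at least ⌈233/23⌉ = 11 balls.

11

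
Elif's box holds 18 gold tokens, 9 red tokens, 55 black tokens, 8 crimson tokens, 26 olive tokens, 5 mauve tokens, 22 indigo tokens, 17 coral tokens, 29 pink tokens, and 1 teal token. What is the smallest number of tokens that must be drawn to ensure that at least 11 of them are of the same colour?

An adversary could hand out at most 10 tokens per colour (4 colours run out sooner): 10 + 9 + 10 + 8 + 10 + 5 + 10 + 10 + 10 + 1 = 83 tokens and still no colour has 11.
One more token lands in a colour already at 10, so 84 draws are enough and 83 are not.

84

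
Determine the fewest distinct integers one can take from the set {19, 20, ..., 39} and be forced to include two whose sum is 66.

16

Group the elements by complementary pair {x, 66−x}: {27,39}, {28,38}, {29,37}, …, giving 6 two-element pairs, the single value 33 (it cannot pair with itself since the integers are distinct), and 8 integers whose partner 66−x falls outside [19,39].
By the pigeonhole principle, treating each of those 15 groups as a pigeonhole, one can pick one integer per group — 15 integers — with no two summing to 66.
The 16th integer lands in an occupied pair, forcing a sum of 66.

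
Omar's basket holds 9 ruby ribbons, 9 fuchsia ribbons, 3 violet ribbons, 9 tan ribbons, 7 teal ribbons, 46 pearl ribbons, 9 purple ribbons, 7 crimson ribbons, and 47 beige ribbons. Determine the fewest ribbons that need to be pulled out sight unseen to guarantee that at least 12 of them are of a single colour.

Pigeonhole: put each drawn ribbon into a box by colour. The largest draw with every box below 12 takes min(count, 11) from each colour; colours with fewer than 11 contribute all they have.
Σ min(cᵢ, 11) = 9 + 9 + 3 + 9 + 7 + 11 + 9 + 7 + 11 = 75.
Draw number 75 + 1 = 76 must push one box to 12.

76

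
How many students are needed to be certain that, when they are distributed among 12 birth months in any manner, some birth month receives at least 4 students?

37

With 36 students one could put exactly 3 in each of the 12 birth months, and no birth month would reach 4.
By the pigeonhole principle, one more student must land in a birth month that already has 3, giving it 4.
So 12 × 3 + 1 = 37 students are required.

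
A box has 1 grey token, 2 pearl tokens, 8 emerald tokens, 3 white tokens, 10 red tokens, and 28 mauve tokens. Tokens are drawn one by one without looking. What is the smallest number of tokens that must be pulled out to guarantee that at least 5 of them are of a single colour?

19

Put each drawn token into a box by colour. The largest draw with every box below 5 takes min(count, 4) from each colour; colours with fewer than 4 contribute all they have.
Σ min(cᵢ, 4) = 1 + 2 + 4 + 3 + 4 + 4 = 18.
Draw number 18 + 1 = 19 must push one box to 5.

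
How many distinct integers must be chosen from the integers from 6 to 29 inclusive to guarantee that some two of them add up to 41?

16

Two chosen integers sum to 41 exactly when both halves of some pair {x, 41−x} with 12 ≤ x ≤ 41−x ≤ 29 are chosen — 9 such pairs.
The remaining 6 elements (those with no distinct partner in range) can never complete a 41-sum, so the worst case takes all of them and one from each pair: 6 + 9 = 15.
Pigeonhole: the 16th integer has to be the second member of some pair, so 15 + 1 = 16.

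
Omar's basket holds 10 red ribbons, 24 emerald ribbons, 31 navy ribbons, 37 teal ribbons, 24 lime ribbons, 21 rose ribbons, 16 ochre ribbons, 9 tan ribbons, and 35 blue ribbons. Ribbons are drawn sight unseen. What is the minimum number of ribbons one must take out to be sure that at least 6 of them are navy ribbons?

182

In the worst case for collecting navy ribbons, every non-navy ribbon comes out first.
There are 10 + 24 + 37 + 24 + 21 + 16 + 9 + 35 = 176 non-navy ribbons altogether.
After those, each further ribbon must be navy, so 176 + 6 = 182 draws guarantee 6 navy ribbons.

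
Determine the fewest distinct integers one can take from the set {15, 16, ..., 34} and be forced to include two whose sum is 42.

15

Group the elements by complementary pair {x, 42−x}: {15,27}, {16,26}, {17,25}, …, giving 6 two-element pairs; the single value 21 (it cannot pair with itself since the integers are distinct); and 7 integers whose partner 42−x falls outside [15,34].
Pigeonhole: treating each of those 14 groups as a pigeonhole, one can pick one integer per group — 14 integers — with no two summing to 42.
The 15th integer lands in an occupied pair, forcing a sum of 42.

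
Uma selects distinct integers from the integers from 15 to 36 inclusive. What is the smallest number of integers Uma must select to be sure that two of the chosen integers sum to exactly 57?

Group the elements by complementary pair {x, 57−x}: {21,36}, {22,35}, {23,34}, …, giving 8 two-element pairs and 6 integers whose partner 57−x falls outside [15,36].
By the pigeonhole principle, treating each of those 14 groups as a pigeonhole, one can pick one integer per group — 14 integers — with no two summing to 57.
The 15th integer lands in an occupied pair, forcing a sum of 57.

15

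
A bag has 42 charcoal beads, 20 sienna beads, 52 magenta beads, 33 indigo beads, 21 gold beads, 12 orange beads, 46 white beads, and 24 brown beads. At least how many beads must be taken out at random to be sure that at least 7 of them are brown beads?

233

In the worst case for collecting brown beads, every non-brown bead comes out first.
There are 42 + 20 + 52 + 33 + 21 + 12 + 46 = 226 non-brown beads altogether.
After those, each further bead must be brown, so 226 + 7 = 233 draws guarantee 7 brown beads.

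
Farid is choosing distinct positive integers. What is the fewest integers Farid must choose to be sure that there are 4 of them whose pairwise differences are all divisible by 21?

Integers whose pairwise differences are multiples of 21 are exactly those sharing a remainder mod 21. The 21 residue classes mod 21 are the pigeonholes.
With 63 integers one could put 3 in each residue class and have no class reach 4.
The 64th integer pushes some class to 4, so 21·3 + 1 = 64.

64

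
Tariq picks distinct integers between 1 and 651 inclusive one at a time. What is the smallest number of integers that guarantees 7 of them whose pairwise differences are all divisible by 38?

Integers whose pairwise differences are multiples of 38 are exactly those sharing a remainder mod 38. By the pigeonhole principle, the 38 residue classes mod 38 are the pigeonholes.
With 228 integers one could put 6 in each residue class and have no class reach 7.
The 229th integer pushes some class to 7, so 38·6 + 1 = 229.

229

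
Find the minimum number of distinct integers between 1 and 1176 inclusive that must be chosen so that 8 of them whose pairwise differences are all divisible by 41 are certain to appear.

288

Integers whose pairwise differences are multiples of 41 are exactly those sharing a remainder mod 41. Pigeonhole: the 41 residue classes mod 41 are the pigeonholes.
With 287 integers one could put 7 in each residue class and have no class reach 8.
The 288th integer pushes some class to 8, so 41·7 + 1 = 288.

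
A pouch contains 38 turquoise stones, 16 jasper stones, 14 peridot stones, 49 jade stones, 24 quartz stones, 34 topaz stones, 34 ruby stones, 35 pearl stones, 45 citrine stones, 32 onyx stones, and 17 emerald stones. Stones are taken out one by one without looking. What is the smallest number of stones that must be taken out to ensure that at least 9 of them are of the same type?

An adversary could hand out at most 8 stones per type: 8 + 8 + 8 + 8 + 8 + 8 + 8 + 8 + 8 + 8 + 8 = 88 stones and still no type has 9.
One more stone lands in a type already at 8, so 89 draws are enough and 88 are not.

89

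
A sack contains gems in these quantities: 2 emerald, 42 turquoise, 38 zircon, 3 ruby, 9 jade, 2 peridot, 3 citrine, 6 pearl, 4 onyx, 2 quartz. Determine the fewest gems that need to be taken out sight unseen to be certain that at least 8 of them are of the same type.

By the pigeonhole principle, the 10 types are the holes; the gems drawn are the pigeons.
To avoid 8 of any one type, the worst case takes at most 7 of each type, or every gem of a type that has fewer than 7.
That gives 2 + 7 + 7 + 3 + 7 + 2 + 3 + 6 + 4 + 2 = 43 gems with no type reaching 8.
The next gem forces some type to 8, so 43 + 1 = 44.

44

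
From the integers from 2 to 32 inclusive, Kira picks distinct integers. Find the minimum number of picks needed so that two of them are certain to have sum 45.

22

A set avoiding the sum 45 can contain at most one of each pair {x, 45−x}, plus the 11 elements whose complement lies outside the range.
The integers 2, …, 22 (21 of them) are such a set: any two sum to at least 2+3 = 5 and at most 21+22 = 43 < 45.
By pigeonhole, any 22nd integer completes one of the 10 pairs, so 22 choices force a sum of 45.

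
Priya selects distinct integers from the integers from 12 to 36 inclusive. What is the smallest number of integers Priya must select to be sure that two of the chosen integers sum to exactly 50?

15

Two chosen integers sum to 50 exactly when both halves of some pair {x, 50−x} with 14 ≤ x ≤ 50−x ≤ 36 are chosen — 11 such pairs.
The remaining 3 elements (those with no distinct partner in range) can never complete a 50-sum, so the worst case takes all of them and one from each pair: 3 + 11 = 14.
Pigeonhole: the 15th integer has to be the second member of some pair, so 14 + 1 = 15.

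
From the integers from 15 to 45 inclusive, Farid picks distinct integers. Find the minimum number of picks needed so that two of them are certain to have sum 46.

24

A set avoiding the sum 46 can contain at most one of each pair {x, 46−x}, plus the 15 elements whose complement lies outside the range or equal to its own complement.
The integers 23, …, 45 (23 of them) are such a set: any two sum to at least 23+24 = 47 > 46.
By pigeonhole, any 24th integer completes one of the 8 pairs, so 24 choices force a sum of 46.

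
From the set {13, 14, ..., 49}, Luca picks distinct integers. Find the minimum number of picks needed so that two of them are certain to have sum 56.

23

A set avoiding the sum 56 can contain at most one of each pair {x, 56−x}, plus the 7 elements whose complement lies outside the range or equal to its own complement.
The integers 28, …, 49 (22 of them) are such a set: any two sum to at least 28+29 = 57 > 56.
Any 23rd integer completes one of the 15 pairs, so 23 choices force a sum of 56.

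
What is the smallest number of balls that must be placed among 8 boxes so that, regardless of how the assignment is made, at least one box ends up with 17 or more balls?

With 128 balls one could put exactly 16 in each of the 8 boxes, and no box would reach 17.
One more ball must land in a box that already has 16, giving it 17.
So 8 × 16 + 1 = 129 balls are required.

129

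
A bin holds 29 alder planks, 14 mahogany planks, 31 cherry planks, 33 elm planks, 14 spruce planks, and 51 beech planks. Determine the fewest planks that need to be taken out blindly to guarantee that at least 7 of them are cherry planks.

148

In the worst case for collecting cherry planks, every non-cherry plank comes out first.
There are 29 + 14 + 33 + 14 + 51 = 141 non-cherry planks altogether.
After those, each further plank must be cherry, so 141 + 7 = 148 draws guarantee 7 cherry planks.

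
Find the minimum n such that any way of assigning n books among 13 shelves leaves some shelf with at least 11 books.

With 130 books one could put exactly 10 in each of the 13 shelves, and no shelf would reach 11.
One more book must land in a shelf that already has 10, giving it 11.
So 13 × 10 + 1 = 131 books are required.

131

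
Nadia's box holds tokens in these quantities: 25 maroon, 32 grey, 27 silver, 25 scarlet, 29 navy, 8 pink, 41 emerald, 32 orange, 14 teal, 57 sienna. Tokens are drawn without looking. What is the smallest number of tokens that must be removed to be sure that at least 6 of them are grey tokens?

264

In the worst case for collecting grey tokens, every non-grey token comes out first.
There are 25 + 27 + 25 + 29 + 8 + 41 + 32 + 14 + 57 = 258 non-grey tokens altogether.
After those, each further token must be grey, so 258 + 6 = 264 draws guarantee 6 grey tokens.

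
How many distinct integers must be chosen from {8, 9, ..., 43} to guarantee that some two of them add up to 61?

A set avoiding the sum 61 can contain at most one of each pair {x, 61−x}, plus the 10 elements whose complement lies outside the range.
The integers 8, …, 30 (23 of them) are such a set: any two sum to at least 8+9 = 17 and at most 29+30 = 59 < 61.
Any 24th integer completes one of the 13 pairs, so 24 choices force a sum of 61.

24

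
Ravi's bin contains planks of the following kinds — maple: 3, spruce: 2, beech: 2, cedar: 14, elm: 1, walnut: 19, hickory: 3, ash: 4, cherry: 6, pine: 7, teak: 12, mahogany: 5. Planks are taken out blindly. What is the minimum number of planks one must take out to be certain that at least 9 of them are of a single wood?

58

By the pigeonhole principle, put each drawn plank into a box by wood. The largest draw with every box below 9 takes min(count, 8) from each wood; woods with fewer than 8 contribute all they have.
Σ min(cᵢ, 8) = 3 + 2 + 2 + 8 + 1 + 8 + 3 + 4 + 6 + 7 + 8 + 5 = 57.
Draw number 57 + 1 = 58 must push one box to 9.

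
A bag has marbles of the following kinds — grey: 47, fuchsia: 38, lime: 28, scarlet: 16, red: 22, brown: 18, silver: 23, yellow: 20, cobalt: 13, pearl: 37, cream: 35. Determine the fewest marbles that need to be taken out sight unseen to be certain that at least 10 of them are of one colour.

100

By the pigeonhole principle, the 11 colours are the holes; the marbles drawn are the pigeons.
To avoid 10 of any one colour, the worst case takes at most 9 of each colour.
That gives 9 + 9 + 9 + 9 + 9 + 9 + 9 + 9 + 9 + 9 + 9 = 99 marbles with no colour reaching 10.
The next marble forces some colour to 10, so 99 + 1 = 100.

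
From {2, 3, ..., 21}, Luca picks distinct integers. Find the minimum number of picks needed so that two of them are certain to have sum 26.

13

Two chosen integers sum to 26 exactly when both halves of some pair {x, 26−x} with 5 ≤ x ≤ 26−x ≤ 21 are chosen — 8 such pairs.
The remaining 4 elements (those with no distinct partner in range) can never complete a 26-sum, so the worst case takes all of them and one from each pair: 4 + 8 = 12.
Pigeonhole: the 13th integer has to be the second member of some pair, so 12 + 1 = 13.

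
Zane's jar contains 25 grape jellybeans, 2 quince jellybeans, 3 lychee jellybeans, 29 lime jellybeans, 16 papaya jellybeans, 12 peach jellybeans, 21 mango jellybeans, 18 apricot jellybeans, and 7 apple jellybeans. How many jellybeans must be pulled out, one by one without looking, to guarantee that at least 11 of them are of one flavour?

73

Put each drawn jellybean into a box by flavour. The largest draw with every box below 11 takes min(count, 10) from each flavour; flavours with fewer than 10 contribute all they have.
Σ min(cᵢ, 10) = 10 + 2 + 3 + 10 + 10 + 10 + 10 + 10 + 7 = 72.
Draw number 72 + 1 = 73 must push one box to 11.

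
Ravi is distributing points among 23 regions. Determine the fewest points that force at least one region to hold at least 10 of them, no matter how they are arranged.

208

With 207 points one could put exactly 9 in each of the 23 regions, and no region would reach 10.
By the pigeonhole principle, one more point must land in a region that already has 9, giving it 10.
So 23 × 9 + 1 = 208 points are required.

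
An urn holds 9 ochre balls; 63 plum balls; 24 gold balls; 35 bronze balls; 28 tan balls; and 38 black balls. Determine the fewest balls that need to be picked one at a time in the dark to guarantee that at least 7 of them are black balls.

166

In the worst case for collecting black balls, every non-black ball comes out first.
There are 9 + 63 + 24 + 35 + 28 = 159 non-black balls altogether.
After those, each further ball must be black, so 159 + 7 = 166 draws guarantee 7 black balls.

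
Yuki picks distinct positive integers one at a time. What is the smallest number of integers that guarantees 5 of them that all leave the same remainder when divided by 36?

145

The 36 residue classes mod 36 are the pigeonholes.
With 144 integers one could put 4 in each residue class and have no class reach 5.
The 145th integer pushes some class to 5, so 36·4 + 1 = 145.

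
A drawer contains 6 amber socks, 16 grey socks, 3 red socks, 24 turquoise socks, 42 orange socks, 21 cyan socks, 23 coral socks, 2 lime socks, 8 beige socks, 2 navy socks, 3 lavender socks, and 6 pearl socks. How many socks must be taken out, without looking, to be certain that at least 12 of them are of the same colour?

86

Put each drawn sock into a box by colour. The largest draw with every box below 12 takes min(count, 11) from each colour; colours with fewer than 11 contribute all they have.
Σ min(cᵢ, 11) = 6 + 11 + 3 + 11 + 11 + 11 + 11 + 2 + 8 + 2 + 3 + 6 = 85.
Draw number 85 + 1 = 86 must push one box to 12.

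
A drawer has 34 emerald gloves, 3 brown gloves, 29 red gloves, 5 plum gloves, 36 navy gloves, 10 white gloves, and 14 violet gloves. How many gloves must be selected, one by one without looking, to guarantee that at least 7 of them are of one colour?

39

An adversary could hand out at most 6 gloves per colour (brown, plum run out sooner): 6 + 3 + 6 + 5 + 6 + 6 + 6 = 38 gloves and still no colour has 7.
One more glove lands in a colour already at 6, so 39 draws are enough and 38 are not.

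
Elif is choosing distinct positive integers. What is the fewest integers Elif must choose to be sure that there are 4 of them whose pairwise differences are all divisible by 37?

Integers whose pairwise differences are multiples of 37 are exactly those sharing a remainder mod 37. By pigeonhole, the 37 residue classes mod 37 are the pigeonholes.
With 111 integers one could put 3 in each residue class and have no class reach 4.
The 112th integer pushes some class to 4, so 37·3 + 1 = 112.

112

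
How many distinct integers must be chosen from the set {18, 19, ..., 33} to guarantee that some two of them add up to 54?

A set avoiding the sum 54 can contain at most one of each pair {x, 54−x}, plus the 4 elements whose complement lies outside the range or equal to its own complement.
The integers 18, …, 27 (10 of them) are such a set: any two sum to at least 18+19 = 37 and at most 26+27 = 53 < 54.
Any 11th integer completes one of the 6 pairs, so 11 choices force a sum of 54.

11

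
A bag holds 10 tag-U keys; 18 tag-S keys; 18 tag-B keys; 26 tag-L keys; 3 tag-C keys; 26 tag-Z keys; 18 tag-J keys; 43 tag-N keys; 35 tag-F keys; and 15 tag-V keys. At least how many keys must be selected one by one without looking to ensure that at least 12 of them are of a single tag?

102

Put each drawn key into a box by tag. The largest draw with every box below 12 takes min(count, 11) from each tag; tags with fewer than 11 contribute all they have.
Σ min(cᵢ, 11) = 10 + 11 + 11 + 11 + 3 + 11 + 11 + 11 + 11 + 11 = 101.
Draw number 101 + 1 = 102 must push one box to 12.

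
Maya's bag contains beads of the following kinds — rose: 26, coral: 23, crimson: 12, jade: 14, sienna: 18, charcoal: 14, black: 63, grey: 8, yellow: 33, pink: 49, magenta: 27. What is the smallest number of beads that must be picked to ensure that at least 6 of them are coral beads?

In the worst case for collecting coral beads, every non-coral bead comes out first.
There are 26 + 12 + 14 + 18 + 14 + 63 + 8 + 33 + 49 + 27 = 264 non-coral beads altogether.
After those, each further bead must be coral, so 264 + 6 = 270 draws guarantee 6 coral beads.

270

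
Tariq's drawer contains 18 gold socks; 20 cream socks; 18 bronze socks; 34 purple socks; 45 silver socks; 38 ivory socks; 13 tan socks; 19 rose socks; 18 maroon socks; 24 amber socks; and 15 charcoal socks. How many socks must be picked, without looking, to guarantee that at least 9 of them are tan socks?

258

In the worst case for collecting tan socks, every non-tan sock comes out first.
There are 18 + 20 + 18 + 34 + 45 + 38 + 19 + 18 + 24 + 15 = 249 non-tan socks altogether.
After those, each further sock must be tan, so 249 + 9 = 258 draws guarantee 9 tan socks.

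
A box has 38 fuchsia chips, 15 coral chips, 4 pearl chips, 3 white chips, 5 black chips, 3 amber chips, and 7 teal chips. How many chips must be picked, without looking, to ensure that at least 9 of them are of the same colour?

39

An adversary could hand out at most 8 chips per colour (5 colours run out sooner): 8 + 8 + 4 + 3 + 5 + 3 + 7 = 38 chips and still no colour has 9.
By pigeonhole, one more chip lands in a colour already at 8, so 39 draws are enough and 38 are not.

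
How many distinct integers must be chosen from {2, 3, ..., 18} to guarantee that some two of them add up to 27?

13

A set avoiding the sum 27 can contain at most one of each pair {x, 27−x}, plus the 7 elements whose complement lies outside the range.
The integers 2, …, 13 (12 of them) are such a set: any two sum to at least 2+3 = 5 and at most 12+13 = 25 < 27.
By pigeonhole, any 13th integer completes one of the 5 pairs, so 13 choices force a sum of 27.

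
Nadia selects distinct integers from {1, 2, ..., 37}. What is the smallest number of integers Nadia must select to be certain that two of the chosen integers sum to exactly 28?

Group the elements by complementary pair {x, 28−x}: {1,27}, {2,26}, {3,25}, …, giving 13 two-element pairs; the single value 14 (it cannot pair with itself since the integers are distinct); and 10 integers whose partner 28−x falls outside [1,37].
Treating each of those 24 groups as a pigeonhole, one can pick one integer per group — 24 integers — with no two summing to 28.
The 25th integer lands in an occupied pair, forcing a sum of 28.

25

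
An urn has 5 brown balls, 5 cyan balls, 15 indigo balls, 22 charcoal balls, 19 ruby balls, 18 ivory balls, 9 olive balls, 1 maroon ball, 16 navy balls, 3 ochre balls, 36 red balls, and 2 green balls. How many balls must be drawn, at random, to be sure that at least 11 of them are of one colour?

Put each drawn ball into a box by colour. The largest draw with every box below 11 takes min(count, 10) from each colour; colours with fewer than 10 contribute all they have.
Σ min(cᵢ, 10) = 5 + 5 + 10 + 10 + 10 + 10 + 9 + 1 + 10 + 3 + 10 + 2 = 85.
Draw number 85 + 1 = 86 must push one box to 11.

86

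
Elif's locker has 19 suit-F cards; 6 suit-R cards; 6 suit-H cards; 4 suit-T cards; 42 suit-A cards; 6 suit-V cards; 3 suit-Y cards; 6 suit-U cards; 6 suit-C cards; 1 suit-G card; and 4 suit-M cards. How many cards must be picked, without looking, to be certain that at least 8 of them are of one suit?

57

An adversary could hand out at most 7 cards per suit (9 suits run out sooner): 7 + 6 + 6 + 4 + 7 + 6 + 3 + 6 + 6 + 1 + 4 = 56 cards and still no suit has 8.
One more card lands in a suit already at 7, so 57 draws are enough and 56 are not.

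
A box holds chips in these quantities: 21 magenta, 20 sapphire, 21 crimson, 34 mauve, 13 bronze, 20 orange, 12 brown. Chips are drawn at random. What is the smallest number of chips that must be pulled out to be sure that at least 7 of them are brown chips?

In the worst case for collecting brown chips, every non-brown chip comes out first.
There are 21 + 20 + 21 + 34 + 13 + 20 = 129 non-brown chips altogether.
After those, each further chip must be brown, so 129 + 7 = 136 draws guarantee 7 brown chips.

136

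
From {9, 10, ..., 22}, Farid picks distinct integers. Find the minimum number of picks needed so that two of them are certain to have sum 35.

10

Group the elements by complementary pair {x, 35−x}: {13,22}, {14,21}, {15,20}, …, giving 5 two-element pairs and 4 integers whose partner 35−x falls outside [9,22].
By the pigeonhole principle, treating each of those 9 groups as a pigeonhole, one can pick one integer per group — 9 integers — with no two summing to 35.
The 10th integer lands in an occupied pair, forcing a sum of 35.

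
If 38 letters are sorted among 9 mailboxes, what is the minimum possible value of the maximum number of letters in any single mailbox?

5

The 9 mailboxes are the holes and the 38 letters are the pigeons.
If every mailbox held at most 4 letters, the total would be at most 9 × 4 = 36, which is less than 38.
So some mailbox holds at least ⌈38/9⌉ = 5 letters.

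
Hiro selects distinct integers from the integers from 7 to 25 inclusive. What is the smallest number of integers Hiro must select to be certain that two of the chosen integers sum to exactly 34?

12

A set avoiding the sum 34 can contain at most one of each pair {x, 34−x}, plus the 3 elements whose complement lies outside the range or equal to its own complement.
The integers 7, …, 17 (11 of them) are such a set: any two sum to at least 7+8 = 15 and at most 16+17 = 33 < 34.
Any 12th integer completes one of the 8 pairs, so 12 choices force a sum of 34.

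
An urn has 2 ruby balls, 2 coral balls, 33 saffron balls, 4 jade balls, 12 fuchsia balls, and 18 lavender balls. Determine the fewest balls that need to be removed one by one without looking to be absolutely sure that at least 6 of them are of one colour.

24

By pigeonhole, put each drawn ball into a box by colour. The largest draw with every box below 6 takes min(count, 5) from each colour; colours with fewer than 5 contribute all they have.
Σ min(cᵢ, 5) = 2 + 2 + 5 + 4 + 5 + 5 = 23.
Draw number 23 + 1 = 24 must push one box to 6.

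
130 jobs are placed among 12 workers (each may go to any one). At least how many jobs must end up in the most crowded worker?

Pigeonhole: the 12 workers are the holes and the 130 jobs are the pigeons.
If every worker held at most 10 jobs, the total would be at most 12 × 10 = 120, which is less than 130.
So some worker holds at least ⌈130/12⌉ = 11 jobs.

11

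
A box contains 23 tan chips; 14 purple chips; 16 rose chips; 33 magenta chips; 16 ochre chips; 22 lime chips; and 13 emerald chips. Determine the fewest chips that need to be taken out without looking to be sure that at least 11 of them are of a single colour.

By pigeonhole, the 7 colours are the holes; the chips drawn are the pigeons.
To avoid 11 of any one colour, the worst case takes at most 10 of each colour.
That gives 10 + 10 + 10 + 10 + 10 + 10 + 10 = 70 chips with no colour reaching 11.
The next chip forces some colour to 11, so 70 + 1 = 71.

71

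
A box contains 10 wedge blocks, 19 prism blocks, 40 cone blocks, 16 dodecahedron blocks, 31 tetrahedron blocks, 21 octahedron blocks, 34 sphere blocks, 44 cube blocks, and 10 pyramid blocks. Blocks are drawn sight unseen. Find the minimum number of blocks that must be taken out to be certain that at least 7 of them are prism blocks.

213

In the worst case for collecting prism blocks, every non-prism block comes out first.
There are 10 + 40 + 16 + 31 + 21 + 34 + 44 + 10 = 206 non-prism blocks altogether.
After those, each further block must be prism, so 206 + 7 = 213 draws guarantee 7 prism blocks.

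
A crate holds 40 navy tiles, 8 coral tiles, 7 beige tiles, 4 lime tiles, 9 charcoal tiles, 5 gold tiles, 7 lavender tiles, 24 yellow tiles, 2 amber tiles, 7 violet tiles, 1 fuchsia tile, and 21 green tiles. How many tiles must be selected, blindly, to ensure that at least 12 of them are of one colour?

By pigeonhole, the 12 colours are the holes; the tiles drawn are the pigeons.
To avoid 12 of any one colour, the worst case takes at most 11 of each colour, or every tile of a colour that has fewer than 11.
That gives 11 + 8 + 7 + 4 + 9 + 5 + 7 + 11 + 2 + 7 + 1 + 11 = 83 tiles with no colour reaching 12.
The next tile forces some colour to 12, so 83 + 1 = 84.

84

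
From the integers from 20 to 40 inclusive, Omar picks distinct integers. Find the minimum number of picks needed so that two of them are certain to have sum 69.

16

Group the elements by complementary pair {x, 69−x}: {29,40}, {30,39}, {31,38}, …, giving 6 two-element pairs and 9 integers whose partner 69−x falls outside [20,40].
By pigeonhole, treating each of those 15 groups as a pigeonhole, one can pick one integer per group — 15 integers — with no two summing to 69.
The 16th integer lands in an occupied pair, forcing a sum of 69.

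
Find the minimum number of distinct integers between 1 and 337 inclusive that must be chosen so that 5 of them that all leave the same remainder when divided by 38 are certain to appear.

153

The 38 residue classes mod 38 are the pigeonholes.
With 152 integers one could put 4 in each residue class and have no class reach 5.
The 153rd integer pushes some class to 5, so 38·4 + 1 = 153.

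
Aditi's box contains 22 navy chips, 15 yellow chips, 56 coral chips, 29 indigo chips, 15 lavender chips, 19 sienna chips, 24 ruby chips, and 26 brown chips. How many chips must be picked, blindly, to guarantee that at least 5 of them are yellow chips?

In the worst case for collecting yellow chips, every non-yellow chip comes out first.
There are 22 + 56 + 29 + 15 + 19 + 24 + 26 = 191 non-yellow chips altogether.
After those, each further chip must be yellow, so 191 + 5 = 196 draws guarantee 5 yellow chips.

196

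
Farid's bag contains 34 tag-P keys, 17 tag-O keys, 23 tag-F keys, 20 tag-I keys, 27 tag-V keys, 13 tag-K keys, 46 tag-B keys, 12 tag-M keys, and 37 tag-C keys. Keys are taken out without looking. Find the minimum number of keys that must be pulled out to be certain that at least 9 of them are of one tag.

The 9 tags are the holes; the keys drawn are the pigeons.
To avoid 9 of any one tag, the worst case takes at most 8 of each tag.
That gives 8 + 8 + 8 + 8 + 8 + 8 + 8 + 8 + 8 = 72 keys with no tag reaching 9.
The next key forces some tag to 9, so 72 + 1 = 73.

73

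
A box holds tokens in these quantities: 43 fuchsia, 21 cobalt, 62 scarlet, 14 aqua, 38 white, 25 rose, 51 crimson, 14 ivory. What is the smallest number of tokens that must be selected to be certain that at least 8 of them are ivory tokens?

262

In the worst case for collecting ivory tokens, every non-ivory token comes out first.
There are 43 + 21 + 62 + 14 + 38 + 25 + 51 = 254 non-ivory tokens altogether.
After those, each further token must be ivory, so 254 + 8 = 262 draws guarantee 8 ivory tokens.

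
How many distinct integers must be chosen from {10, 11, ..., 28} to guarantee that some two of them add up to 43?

13

A set avoiding the sum 43 can contain at most one of each pair {x, 43−x}, plus the 5 elements whose complement lies outside the range.
The integers 10, …, 21 (12 of them) are such a set: any two sum to at least 10+11 = 21 and at most 20+21 = 41 < 43.
Any 13th integer completes one of the 7 pairs, so 13 choices force a sum of 43.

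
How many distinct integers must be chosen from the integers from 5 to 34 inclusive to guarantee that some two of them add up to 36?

A set avoiding the sum 36 can contain at most one of each pair {x, 36−x}, plus the 4 elements whose complement lies outside the range or equal to its own complement.
The integers 18, …, 34 (17 of them) are such a set: any two sum to at least 18+19 = 37 > 36.
Any 18th integer completes one of the 13 pairs, so 18 choices force a sum of 36.

18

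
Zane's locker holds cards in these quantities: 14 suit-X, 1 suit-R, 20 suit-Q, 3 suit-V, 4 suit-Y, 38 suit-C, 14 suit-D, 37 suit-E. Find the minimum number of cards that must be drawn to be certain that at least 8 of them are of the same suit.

44

Pigeonhole: the 8 suits are the holes; the cards drawn are the pigeons.
To avoid 8 of any one suit, the worst case takes at most 7 of each suit, or every card of a suit that has fewer than 7.
That gives 7 + 1 + 7 + 3 + 4 + 7 + 7 + 7 = 43 cards with no suit reaching 8.
The next card forces some suit to 8, so 43 + 1 = 44.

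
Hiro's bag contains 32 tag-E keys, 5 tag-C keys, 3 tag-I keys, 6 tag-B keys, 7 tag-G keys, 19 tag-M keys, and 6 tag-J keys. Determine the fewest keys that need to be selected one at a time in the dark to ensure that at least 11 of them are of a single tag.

48

Pigeonhole: the 7 tags are the holes; the keys drawn are the pigeons.
To avoid 11 of any one tag, the worst case takes at most 10 of each tag, or every key of a tag that has fewer than 10.
That gives 10 + 5 + 3 + 6 + 7 + 10 + 6 = 47 keys with no tag reaching 11.
The next key forces some tag to 11, so 47 + 1 = 48.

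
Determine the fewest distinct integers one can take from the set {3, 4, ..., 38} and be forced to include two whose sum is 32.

A set avoiding the sum 32 can contain at most one of each pair {x, 32−x}, plus the 10 elements whose complement lies outside the range or equal to its own complement.
The integers 16, …, 38 (23 of them) are such a set: any two sum to at least 16+17 = 33 > 32.
By pigeonhole, any 24th integer completes one of the 13 pairs, so 24 choices force a sum of 32.

24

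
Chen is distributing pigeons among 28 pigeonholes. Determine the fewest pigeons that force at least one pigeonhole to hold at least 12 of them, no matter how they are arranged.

309

With 308 pigeons one could put exactly 11 in each of the 28 pigeonholes, and no pigeonhole would reach 12.
One more pigeon must land in a pigeonhole that already has 11, giving it 12.
So 28 × 11 + 1 = 309 pigeons are required.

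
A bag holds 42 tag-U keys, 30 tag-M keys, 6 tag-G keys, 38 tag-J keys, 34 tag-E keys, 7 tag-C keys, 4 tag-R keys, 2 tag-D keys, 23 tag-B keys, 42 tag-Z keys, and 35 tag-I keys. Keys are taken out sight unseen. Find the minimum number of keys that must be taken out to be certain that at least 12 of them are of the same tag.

97

An adversary could hand out at most 11 keys per tag (4 tags run out sooner): 11 + 11 + 6 + 11 + 11 + 7 + 4 + 2 + 11 + 11 + 11 = 96 keys and still no tag has 12.
One more key lands in a tag already at 11, so 97 draws are enough and 96 are not.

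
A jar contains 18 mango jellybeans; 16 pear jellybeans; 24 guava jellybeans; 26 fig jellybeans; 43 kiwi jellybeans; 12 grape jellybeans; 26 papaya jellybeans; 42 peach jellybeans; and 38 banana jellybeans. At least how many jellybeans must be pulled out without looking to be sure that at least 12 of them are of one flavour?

100

By pigeonhole, the 9 flavours are the holes; the jellybeans drawn are the pigeons.
To avoid 12 of any one flavour, the worst case takes at most 11 of each flavour.
That gives 11 + 11 + 11 + 11 + 11 + 11 + 11 + 11 + 11 = 99 jellybeans with no flavour reaching 12.
The next jellybean forces some flavour to 12, so 99 + 1 = 100.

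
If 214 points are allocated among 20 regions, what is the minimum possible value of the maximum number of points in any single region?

The 20 regions are the holes and the 214 points are the pigeons.
If every region held at most 10 points, the total would be at most 20 × 10 = 200, which is less than 214.
So some region holds at least ⌈214/20⌉ = 11 points.

11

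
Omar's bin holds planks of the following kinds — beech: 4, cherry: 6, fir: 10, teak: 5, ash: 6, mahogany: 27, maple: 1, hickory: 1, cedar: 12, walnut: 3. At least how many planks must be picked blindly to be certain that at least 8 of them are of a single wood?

An adversary could hand out at most 7 planks per wood (7 woods run out sooner): 4 + 6 + 7 + 5 + 6 + 7 + 1 + 1 + 7 + 3 = 47 planks and still no wood has 8.
Pigeonhole: one more plank lands in a wood already at 7, so 48 draws are enough and 47 are not.

48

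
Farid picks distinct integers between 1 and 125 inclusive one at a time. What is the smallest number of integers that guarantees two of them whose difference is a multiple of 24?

Integers whose pairwise differences are multiples of 24 are exactly those sharing a remainder mod 24. Pigeonhole: the 24 residue classes mod 24 are the pigeonholes.
With 24 integers one could put 1 in each residue class and have no class reach 2.
The 25th integer pushes some class to 2, so 24·1 + 1 = 25.

25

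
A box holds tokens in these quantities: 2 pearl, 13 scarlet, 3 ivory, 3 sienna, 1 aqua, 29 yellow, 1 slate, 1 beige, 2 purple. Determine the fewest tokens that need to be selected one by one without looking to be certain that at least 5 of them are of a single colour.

22

By the pigeonhole principle, put each drawn token into a box by colour. The largest draw with every box below 5 takes min(count, 4) from each colour; colours with fewer than 4 contribute all they have.
Σ min(cᵢ, 4) = 2 + 4 + 3 + 3 + 1 + 4 + 1 + 1 + 2 = 21.
Draw number 21 + 1 = 22 must push one box to 5.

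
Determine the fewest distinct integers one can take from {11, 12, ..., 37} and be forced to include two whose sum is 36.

21

Group the elements by complementary pair {x, 36−x}: {11,25}, {12,24}, {13,23}, …, giving 7 two-element pairs, the single value 18 (it cannot pair with itself since the integers are distinct), and 12 integers whose partner 36−x falls outside [11,37].
By pigeonhole, treating each of those 20 groups as a pigeonhole, one can pick one integer per group — 20 integers — with no two summing to 36.
The 21st integer lands in an occupied pair, forcing a sum of 36.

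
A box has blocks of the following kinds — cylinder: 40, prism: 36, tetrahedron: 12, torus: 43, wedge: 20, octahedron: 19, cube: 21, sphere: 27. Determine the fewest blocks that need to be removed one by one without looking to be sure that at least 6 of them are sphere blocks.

197

In the worst case for collecting sphere blocks, every non-sphere block comes out first.
There are 40 + 36 + 12 + 43 + 20 + 19 + 21 = 191 non-sphere blocks altogether.
After those, each further block must be sphere, so 191 + 6 = 197 draws guarantee 6 sphere blocks.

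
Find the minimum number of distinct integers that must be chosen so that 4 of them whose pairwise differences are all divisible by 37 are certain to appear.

Integers whose pairwise differences are multiples of 37 are exactly those sharing a remainder mod 37. The 37 residue classes mod 37 are the pigeonholes.
With 111 integers one could put 3 in each residue class and have no class reach 4.
The 112th integer pushes some class to 4, so 37·3 + 1 = 112.

112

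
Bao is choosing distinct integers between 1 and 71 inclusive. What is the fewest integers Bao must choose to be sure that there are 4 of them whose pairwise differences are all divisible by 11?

34

Integers whose pairwise differences are multiples of 11 are exactly those sharing a remainder mod 11. By pigeonhole, the 11 residue classes mod 11 are the pigeonholes.
With 33 integers one could put 3 in each residue class and have no class reach 4.
The 34th integer pushes some class to 4, so 11·3 + 1 = 34.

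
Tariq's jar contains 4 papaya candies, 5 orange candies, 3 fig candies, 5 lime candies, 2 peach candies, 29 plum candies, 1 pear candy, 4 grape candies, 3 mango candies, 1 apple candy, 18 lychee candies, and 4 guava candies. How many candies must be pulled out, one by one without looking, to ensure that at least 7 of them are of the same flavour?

By pigeonhole, the 12 flavours are the holes; the candies drawn are the pigeons.
To avoid 7 of any one flavour, the worst case takes at most 6 of each flavour, or every candy of a flavour that has fewer than 6.
That gives 4 + 5 + 3 + 5 + 2 + 6 + 1 + 4 + 3 + 1 + 6 + 4 = 44 candies with no flavour reaching 7.
The next candy forces some flavour to 7, so 44 + 1 = 45.

45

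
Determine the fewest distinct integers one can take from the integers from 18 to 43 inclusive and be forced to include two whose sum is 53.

18

A set avoiding the sum 53 can contain at most one of each pair {x, 53−x}, plus the 8 elements whose complement lies outside the range.
The integers 27, …, 43 (17 of them) are such a set: any two sum to at least 27+28 = 55 > 53.
Any 18th integer completes one of the 9 pairs, so 18 choices force a sum of 53.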